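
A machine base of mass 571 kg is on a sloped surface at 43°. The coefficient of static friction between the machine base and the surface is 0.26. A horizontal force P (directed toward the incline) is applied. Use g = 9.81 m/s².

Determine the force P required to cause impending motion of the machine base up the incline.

P ≈ 8820 N

At impending motion up the slope, friction acts down-slope at its limit: f = μ_s N.
Perpendicular to the incline: N = m g cos θ + P sin θ.
Along the incline: P cos θ = m g sin θ + μ_s N = m g sin θ + μ_s (m g cos θ + P sin θ).
Solving, P (cos θ − μ_s sin θ) = m g (sin θ + μ_s cos θ), so P = 571×9.81×(sin 43° + 0.26 cos 43°)/(cos 43° − 0.26 sin 43°) = 5600×0.8722/0.554 = 8820 N.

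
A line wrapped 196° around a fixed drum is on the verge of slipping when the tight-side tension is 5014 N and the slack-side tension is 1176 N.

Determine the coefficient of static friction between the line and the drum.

μ ≈ 0.424

T₂/T₁ = e^{μβ} → μ = ln(T₂/T₁)/β.
β = 196° = 3.421 rad.
μ = ln(5014/1176)/3.421 = ln(4.264)/3.421 = 0.424.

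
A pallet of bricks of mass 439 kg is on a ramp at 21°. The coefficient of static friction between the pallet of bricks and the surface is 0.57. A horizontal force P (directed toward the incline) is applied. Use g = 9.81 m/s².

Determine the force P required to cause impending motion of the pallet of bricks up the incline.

P ≈ 5260 N

At impending motion up the slope, friction acts down-slope at its limit: f = μ_s N.
Perpendicular to the incline: N = m g cos θ + P sin θ.
Along the incline: P cos θ = m g sin θ + μ_s N = m g sin θ + μ_s (m g cos θ + P sin θ).
Solving, P (cos θ − μ_s sin θ) = m g (sin θ + μ_s cos θ), so P = 439×9.81×(sin 21° + 0.57 cos 21°)/(cos 21° − 0.57 sin 21°) = 4310×0.8905/0.7293 = 5260 N.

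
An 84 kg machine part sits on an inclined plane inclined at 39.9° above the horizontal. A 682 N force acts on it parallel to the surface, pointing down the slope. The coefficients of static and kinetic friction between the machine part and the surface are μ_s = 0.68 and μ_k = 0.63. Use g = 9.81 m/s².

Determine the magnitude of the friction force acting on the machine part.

Perpendicular to the surface, N = m g cos θ = 84·9.81·cos 39.9° = 632.2 N.
Parallel to the incline, ΣF = 0 gives f = m g sin θ + P = 528.6 + 682 = 1211 N (up-slope positive).
Maximum static friction available: μ_s N = 0.68 × 632.2 = 429.9 N.
|1211| exceeds 429.9 N, so the machine part slips down-slope; friction is kinetic, f = μ_k N = 0.63×632.2 = 398 N.

f ≈ 398 N (up the incline)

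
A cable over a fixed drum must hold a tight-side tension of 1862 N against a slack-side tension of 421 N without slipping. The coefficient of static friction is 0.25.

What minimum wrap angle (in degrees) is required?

β_min ≈ 341°

T₂/T₁ = e^{μβ} → β = ln(T₂/T₁)/μ.
β = ln(1862/421)/0.25 = 1.487/0.25 = 5.947 rad.
In degrees: β = 5.947 × 180/π = 341°.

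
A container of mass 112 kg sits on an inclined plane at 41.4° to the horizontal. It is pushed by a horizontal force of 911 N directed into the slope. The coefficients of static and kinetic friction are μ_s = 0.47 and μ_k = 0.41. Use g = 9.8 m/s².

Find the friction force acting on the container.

Resolve perpendicular to the incline: N = m g cos θ + P sin θ = 112×9.8×cos 41.4° + 911×sin 41.4° = 1426 N.
Parallel to the incline: P cos θ − m g sin θ = 683.4 − 725.9 = -42.5 N; the friction needed to balance this is 42.5 N acting up the slope.
Maximum static friction: μ_s N = 0.47 × 1426 = 670.1 N.
Since 42.5 N is within the 670.1 N limit, the container stays put and friction is exactly 42.5 N.

f ≈ 42.5 N (up the incline)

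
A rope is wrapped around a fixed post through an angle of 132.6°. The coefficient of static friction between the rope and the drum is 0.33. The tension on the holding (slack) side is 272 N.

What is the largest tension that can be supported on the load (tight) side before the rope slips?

T_max ≈ 584 N

At impending slip the capstan equation gives T₂/T₁ = e^{μβ} with β in radians.
β = 132.6° × π/180 = 2.314 rad.
e^{μβ} = e^{0.33×2.314} = 2.146.
T₂ = T₁ · e^{μβ} = 272 × 2.146 = 584 N.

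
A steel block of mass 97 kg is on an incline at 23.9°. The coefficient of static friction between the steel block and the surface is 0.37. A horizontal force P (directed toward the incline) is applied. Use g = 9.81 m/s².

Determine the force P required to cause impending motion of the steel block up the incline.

P ≈ 926 N

At impending motion up the slope, friction acts down-slope at its limit: f = μ_s N.
Perpendicular to the incline: N = m g cos θ + P sin θ.
Along the incline: P cos θ = m g sin θ + μ_s N = m g sin θ + μ_s (m g cos θ + P sin θ).
Solving, P (cos θ − μ_s sin θ) = m g (sin θ + μ_s cos θ), so P = 97×9.81×(sin 23.9° + 0.37 cos 23.9°)/(cos 23.9° − 0.37 sin 23.9°) = 952×0.7434/0.7644 = 926 N.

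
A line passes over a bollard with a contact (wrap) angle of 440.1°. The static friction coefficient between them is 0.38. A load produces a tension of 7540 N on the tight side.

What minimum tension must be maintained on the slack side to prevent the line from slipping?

Capstan equation at impending slip: T_tight/T_slack = e^{μβ}.
β = 440.1° = 7.681 rad; e^{μβ} = e^{0.38×7.681} = 18.52.
T_slack = T_tight / e^{μβ} = 7540 / 18.52 = 407 N.

T_min ≈ 407 N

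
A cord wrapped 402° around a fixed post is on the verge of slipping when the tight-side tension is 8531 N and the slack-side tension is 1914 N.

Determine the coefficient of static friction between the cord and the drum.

μ ≈ 0.213

T₂/T₁ = e^{μβ} → μ = ln(T₂/T₁)/β.
β = 402° = 7.016 rad.
μ = ln(8531/1914)/7.016 = ln(4.457)/7.016 = 0.213.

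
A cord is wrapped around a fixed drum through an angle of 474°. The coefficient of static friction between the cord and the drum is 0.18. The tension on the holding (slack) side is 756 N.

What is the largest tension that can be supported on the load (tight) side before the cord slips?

T_max ≈ 3350 N

At impending slip the capstan equation gives T₂/T₁ = e^{μβ} with β in radians.
β = 474° × π/180 = 8.273 rad.
e^{μβ} = e^{0.18×8.273} = 4.433.
T₂ = T₁ · e^{μβ} = 756 × 4.433 = 3350 N.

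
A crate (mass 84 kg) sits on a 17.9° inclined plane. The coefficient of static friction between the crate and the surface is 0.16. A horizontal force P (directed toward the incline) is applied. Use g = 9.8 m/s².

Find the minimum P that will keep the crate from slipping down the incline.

The crate tends to slide down (tan θ > μ_s), so at the point of impending slip friction acts up-slope at its limit: f = μ_s N.
Perpendicular to the incline: N = m g cos θ + P sin θ.
Along the incline: P cos θ + μ_s N = m g sin θ, i.e. P cos θ + μ_s (m g cos θ + P sin θ) = m g sin θ.
Solving, P (cos θ + μ_s sin θ) = m g (sin θ − μ_s cos θ), so P = 823×0.1551/1.001 = 128 N.

P_min ≈ 128 N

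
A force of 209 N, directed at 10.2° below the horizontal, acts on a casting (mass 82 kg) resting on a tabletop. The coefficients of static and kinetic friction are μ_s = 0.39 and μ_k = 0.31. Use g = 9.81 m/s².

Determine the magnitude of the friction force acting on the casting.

Vertical equilibrium gives N = m g + P sin α = 841.4 N.
The horizontal driving force is P cos α = 205.7 N, so equilibrium needs friction f = 205.7 N.
The static-friction limit is μ_s N = 328.2 N.
Since 205.7 N does not exceed the limit, the casting stays at rest and f = 206 N.

f ≈ 206 N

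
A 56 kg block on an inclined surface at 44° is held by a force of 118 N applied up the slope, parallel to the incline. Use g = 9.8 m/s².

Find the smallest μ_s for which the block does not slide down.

N = m g cos θ = 394.8 N.
Friction must make up the shortfall along the incline: f = m g sin θ − P = 381.2 − 118 = 263.2 N.
At the threshold f = μ_s N, so μ_s,min = 263.2/394.8 = 0.667.

μ_s,min ≈ 0.667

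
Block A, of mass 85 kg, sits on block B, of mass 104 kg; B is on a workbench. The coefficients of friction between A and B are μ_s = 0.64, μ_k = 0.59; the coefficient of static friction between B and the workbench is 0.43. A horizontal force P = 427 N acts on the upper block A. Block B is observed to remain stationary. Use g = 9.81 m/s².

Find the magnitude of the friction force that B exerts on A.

f ≈ 427 N

Between the blocks, N₁ = m_A g = 833.9 N.
Maximum static friction on A from B: μ_s N₁ = 0.64×833.9 = 533.7 N.
P = 427 N is within that limit, so A and B move together (both at rest); the A–B friction is simply f₁ = P = 427 N.
B experiences an equal 427 N forward from A (third law). B is in equilibrium, so the floor supplies f₂ = 427 N of static friction (limit μ_s(m_A+m_B)g = 797.3 N, not exceeded).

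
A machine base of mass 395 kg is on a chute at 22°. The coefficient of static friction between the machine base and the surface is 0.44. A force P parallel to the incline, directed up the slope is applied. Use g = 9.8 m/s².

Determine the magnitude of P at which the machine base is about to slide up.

At impending motion up the slope, friction acts down-slope at its limit: f = μ_s N.
P is parallel to the surface, so N = m g cos θ = 3590 N.
Along the incline: P = m g sin θ + μ_s N = 1450 + 0.44×3590 = 3030 N.

P ≈ 3030 N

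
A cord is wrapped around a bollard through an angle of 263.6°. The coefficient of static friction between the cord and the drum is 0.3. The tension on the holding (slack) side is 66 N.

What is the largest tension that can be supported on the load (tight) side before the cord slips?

T_max ≈ 262 N

At impending slip the capstan equation gives T₂/T₁ = e^{μβ} with β in radians.
β = 263.6° × π/180 = 4.601 rad.
e^{μβ} = e^{0.3×4.601} = 3.976.
T₂ = T₁ · e^{μβ} = 66 × 3.976 = 262 N.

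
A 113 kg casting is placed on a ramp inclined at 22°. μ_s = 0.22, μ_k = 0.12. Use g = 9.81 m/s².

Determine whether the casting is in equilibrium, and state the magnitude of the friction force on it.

N = m g cos θ = 1030 N.
Down-slope weight component: m g sin θ = 415 N.
μ_s N = 226 N.
415 > 226 N, so it slides; kinetic friction f = μ_k N = 0.12×1030 = 123 N.

f ≈ 123 N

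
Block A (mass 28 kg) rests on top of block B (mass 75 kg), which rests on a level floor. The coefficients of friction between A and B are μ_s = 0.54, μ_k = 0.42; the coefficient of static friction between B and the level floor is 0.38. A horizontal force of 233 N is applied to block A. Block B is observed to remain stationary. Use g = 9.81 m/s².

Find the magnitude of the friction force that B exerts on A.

Between the blocks, N₁ = m_A g = 274.7 N.
Maximum static friction on A from B: μ_s N₁ = 0.54×274.7 = 148.3 N.
P = 233 N exceeds that limit, so A slips over B and the interface friction becomes kinetic: f₁ = μ_k N₁ = 0.42×274.7 = 115 N.
B experiences an equal 115 N forward from A (third law). B is in equilibrium, so the floor supplies f₂ = 115 N of static friction (limit μ_s(m_A+m_B)g = 384 N, not exceeded).

f ≈ 115 N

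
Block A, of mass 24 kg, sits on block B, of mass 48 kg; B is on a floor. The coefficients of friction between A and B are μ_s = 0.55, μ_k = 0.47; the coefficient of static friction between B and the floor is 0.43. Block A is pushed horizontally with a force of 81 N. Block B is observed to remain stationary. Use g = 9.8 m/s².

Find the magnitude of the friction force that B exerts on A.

f ≈ 81 N

Between the blocks, N₁ = m_A g = 235.2 N.
So the A–B interface can sustain at most μ_s N₁ = 129.4 N of static friction.
P = 81 N is within that limit, so A and B move together (both at rest); the A–B friction is simply f₁ = P = 81 N.
By Newton's third law B feels 81 N forward from A. With B stationary, the floor's static friction on B balances it: f₂ = 81 N (well within μ_s(m_A+m_B)g = 303.4 N).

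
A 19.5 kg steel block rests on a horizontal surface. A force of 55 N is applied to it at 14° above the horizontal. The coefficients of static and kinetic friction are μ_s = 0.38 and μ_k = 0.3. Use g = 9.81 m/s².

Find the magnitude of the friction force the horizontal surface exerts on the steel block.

Vertical equilibrium gives N = m g − P sin α = 178 N.
For equilibrium, f = P cos α = 55×cos 14° = 53.37 N.
The static-friction limit is μ_s N = 67.64 N.
Since 53.37 N does not exceed the limit, the steel block stays at rest and f = 53.4 N.

f ≈ 53.4 N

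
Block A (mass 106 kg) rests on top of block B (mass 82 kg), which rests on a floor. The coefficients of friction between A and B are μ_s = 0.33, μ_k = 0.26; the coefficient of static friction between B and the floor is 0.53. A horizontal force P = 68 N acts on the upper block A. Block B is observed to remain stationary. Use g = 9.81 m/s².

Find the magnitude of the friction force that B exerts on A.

Normal force at the A–B interface: N₁ = m_A g = 1040 N.
Maximum static friction on A from B: μ_s N₁ = 0.33×1040 = 343.2 N.
Since P = 68 N ≤ 343.2 N, A does not slip on B; friction on A equals P = 68 N.
By Newton's third law B feels 68 N forward from A. With B stationary, the floor's static friction on B balances it: f₂ = 68 N (well within μ_s(m_A+m_B)g = 977.5 N).

f ≈ 68 N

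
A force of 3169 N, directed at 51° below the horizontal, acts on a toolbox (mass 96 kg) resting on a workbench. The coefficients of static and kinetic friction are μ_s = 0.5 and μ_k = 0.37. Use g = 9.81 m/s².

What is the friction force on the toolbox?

f ≈ 1260 N

Vertical equilibrium gives N = m g + P sin α = 3405 N.
For equilibrium, f = P cos α = 3169×cos 51° = 1994 N.
μ_s N = 0.5 × 3405 = 1702 N.
The required friction exceeds μ_s N, so the toolbox moves and f = μ_k N = 1260 N.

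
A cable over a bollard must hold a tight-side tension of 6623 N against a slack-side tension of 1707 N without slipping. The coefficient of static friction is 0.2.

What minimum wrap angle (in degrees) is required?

β_min ≈ 388°

T₂/T₁ = e^{μβ} → β = ln(T₂/T₁)/μ.
β = ln(6623/1707)/0.2 = 1.356/0.2 = 6.779 rad.
In degrees: β = 6.779 × 180/π = 388°.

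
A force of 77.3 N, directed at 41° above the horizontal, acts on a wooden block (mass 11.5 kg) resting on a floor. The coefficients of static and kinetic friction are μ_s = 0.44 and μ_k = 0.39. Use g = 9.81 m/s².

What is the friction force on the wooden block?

The vertical component of P reduces the normal force: N = m g − P sin α = 112.8 − 50.71 = 62.1 N.
The horizontal driving force is P cos α = 58.34 N, so equilibrium needs friction f = 58.34 N.
μ_s N = 0.44 × 62.1 = 27.32 N.
58.34 > 27.32 N → the wooden block slides; f = μ_k N = 0.39×62.1 = 24.2 N.

f ≈ 24.2 N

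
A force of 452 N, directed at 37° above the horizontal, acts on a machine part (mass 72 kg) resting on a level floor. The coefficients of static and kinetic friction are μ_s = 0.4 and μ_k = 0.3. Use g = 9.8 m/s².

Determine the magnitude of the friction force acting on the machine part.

f ≈ 130 N

Vertical equilibrium gives N = m g − P sin α = 433.6 N.
Horizontally, friction must balance P cos α = 361 N.
μ_s N = 0.4 × 433.6 = 173.4 N.
361 > 173.4 N → the machine part slides; f = μ_k N = 0.3×433.6 = 130 N.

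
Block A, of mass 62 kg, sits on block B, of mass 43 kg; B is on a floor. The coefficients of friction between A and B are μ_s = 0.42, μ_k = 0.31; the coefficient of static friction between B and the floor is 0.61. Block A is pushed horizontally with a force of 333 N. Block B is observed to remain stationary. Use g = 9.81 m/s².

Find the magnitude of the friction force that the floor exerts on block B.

f ≈ 189 N

Between the blocks, N₁ = m_A g = 608.2 N.
So the A–B interface can sustain at most μ_s N₁ = 255.5 N of static friction.
P = 333 N exceeds that limit, so A slips over B and the interface friction becomes kinetic: f₁ = μ_k N₁ = 0.31×608.2 = 189 N.
By Newton's third law B feels 189 N forward from A. With B stationary, the floor's static friction on B balances it: f₂ = 189 N (well within μ_s(m_A+m_B)g = 628.3 N).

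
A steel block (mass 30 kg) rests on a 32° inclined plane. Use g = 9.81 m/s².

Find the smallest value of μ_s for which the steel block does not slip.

At the slip threshold m g sin θ = μ_s m g cos θ, so μ_s,min = tan θ.
μ_s,min = tan 32° = 0.625.

μ_s,min ≈ 0.625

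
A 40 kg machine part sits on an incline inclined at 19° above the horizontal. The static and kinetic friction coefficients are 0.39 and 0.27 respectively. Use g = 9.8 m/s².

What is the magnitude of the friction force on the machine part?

f ≈ 128 N (up the incline)

Normal force: N = m g cos θ = 40 × 9.8 × cos 19° = 370.6 N.
For equilibrium along the incline, friction must balance the weight component: f = m g sin θ = 127.6 N up the slope.
Maximum static friction available: μ_s N = 0.39 × 370.6 = 144.6 N.
Since |127.6| ≤ 144.6 N, static friction is sufficient; f equals the required value, not μ_s N.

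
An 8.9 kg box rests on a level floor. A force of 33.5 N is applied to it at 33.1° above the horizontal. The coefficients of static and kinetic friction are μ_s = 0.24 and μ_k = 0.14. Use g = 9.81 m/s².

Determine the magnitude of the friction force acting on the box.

The vertical component of P reduces the normal force: N = m g − P sin α = 87.31 − 18.29 = 69.01 N.
For equilibrium, f = P cos α = 33.5×cos 33.1° = 28.06 N.
The static-friction limit is μ_s N = 16.56 N.
28.06 > 16.56 N → the box slides; f = μ_k N = 0.14×69.01 = 9.66 N.

f ≈ 9.66 N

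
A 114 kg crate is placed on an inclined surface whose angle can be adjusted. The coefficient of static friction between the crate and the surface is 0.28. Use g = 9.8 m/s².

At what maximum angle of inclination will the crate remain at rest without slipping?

At the slip threshold, m g sin θ = μ_s · m g cos θ, so tan θ = μ_s.
θ_max = arctan(0.28) = 15.6°.

θ_max ≈ 15.6°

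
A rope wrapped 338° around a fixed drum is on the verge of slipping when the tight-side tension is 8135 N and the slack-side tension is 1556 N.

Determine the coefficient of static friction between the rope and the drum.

μ ≈ 0.28

T₂/T₁ = e^{μβ} → μ = ln(T₂/T₁)/β.
β = 338° = 5.899 rad.
μ = ln(8135/1556)/5.899 = ln(5.228)/5.899 = 0.28.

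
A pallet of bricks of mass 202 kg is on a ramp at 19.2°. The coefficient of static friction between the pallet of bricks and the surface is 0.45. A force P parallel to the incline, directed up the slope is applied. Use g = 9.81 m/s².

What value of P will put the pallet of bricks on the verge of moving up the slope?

At impending motion up the slope, friction acts down-slope at its limit: f = μ_s N.
P is parallel to the surface, so N = m g cos θ = 1870 N.
Along the incline: P = m g sin θ + μ_s N = 652 + 0.45×1870 = 1490 N.

P ≈ 1490 N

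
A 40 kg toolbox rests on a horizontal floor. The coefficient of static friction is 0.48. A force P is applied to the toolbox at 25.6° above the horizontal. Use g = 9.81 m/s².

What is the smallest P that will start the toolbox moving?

P ≈ 170 N

N = m g − P sin α (the pull lifts the toolbox).
At impending slip, P cos α = μ_s N = μ_s (m g − P sin α).
Solving: P (cos α + μ_s sin α) = μ_s m g → P = 0.48×392/(cos 25.6° + 0.48 sin 25.6°) = 188/1.109 = 170 N.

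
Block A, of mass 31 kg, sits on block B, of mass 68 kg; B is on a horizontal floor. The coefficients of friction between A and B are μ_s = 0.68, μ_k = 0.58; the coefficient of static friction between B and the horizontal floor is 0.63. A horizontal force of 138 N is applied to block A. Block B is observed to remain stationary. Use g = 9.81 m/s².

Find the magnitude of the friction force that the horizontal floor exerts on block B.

Normal force at the A–B interface: N₁ = m_A g = 304.1 N.
So the A–B interface can sustain at most μ_s N₁ = 206.8 N of static friction.
P = 138 N is within that limit, so A and B move together (both at rest); the A–B friction is simply f₁ = P = 138 N.
By Newton's third law B feels 138 N forward from A. With B stationary, the floor's static friction on B balances it: f₂ = 138 N (well within μ_s(m_A+m_B)g = 611.8 N).

f ≈ 138 N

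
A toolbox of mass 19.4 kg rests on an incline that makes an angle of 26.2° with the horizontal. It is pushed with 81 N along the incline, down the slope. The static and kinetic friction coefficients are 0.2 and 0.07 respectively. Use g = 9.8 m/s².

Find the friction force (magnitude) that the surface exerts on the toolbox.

f ≈ 11.9 N (up the incline)

The normal reaction is N = m g cos θ = 170.6 N.
For equilibrium along the incline the friction force must supply f = m g sin θ + P = 83.94 + 81 = 164.9 N (positive meaning up-slope).
Static friction can supply at most μ_s N = 34.12 N.
|164.9| exceeds 34.12 N, so the toolbox slips down-slope; friction is kinetic, f = μ_k N = 0.07×170.6 = 11.9 N.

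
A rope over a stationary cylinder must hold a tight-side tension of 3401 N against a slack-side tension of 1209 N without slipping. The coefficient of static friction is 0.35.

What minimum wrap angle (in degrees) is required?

β_min ≈ 169°

T₂/T₁ = e^{μβ} → β = ln(T₂/T₁)/μ.
β = ln(3401/1209)/0.35 = 1.034/0.35 = 2.955 rad.
In degrees: β = 2.955 × 180/π = 169°.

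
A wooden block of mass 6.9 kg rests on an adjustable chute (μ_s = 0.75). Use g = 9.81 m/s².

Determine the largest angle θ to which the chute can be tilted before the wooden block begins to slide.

θ_max ≈ 36.9°

At the slip threshold, m g sin θ = μ_s · m g cos θ, so tan θ = μ_s.
θ_max = arctan(0.75) = 36.9°.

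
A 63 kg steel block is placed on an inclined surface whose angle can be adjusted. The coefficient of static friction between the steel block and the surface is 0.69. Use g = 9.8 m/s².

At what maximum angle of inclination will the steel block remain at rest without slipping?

At the slip threshold, m g sin θ = μ_s · m g cos θ, so tan θ = μ_s.
θ_max = arctan(0.69) = 34.6°.

θ_max ≈ 34.6°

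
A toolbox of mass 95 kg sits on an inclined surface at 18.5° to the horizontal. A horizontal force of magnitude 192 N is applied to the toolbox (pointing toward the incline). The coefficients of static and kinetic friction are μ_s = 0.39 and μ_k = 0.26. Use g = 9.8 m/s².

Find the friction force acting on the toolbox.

f ≈ 113 N (up the incline)

Resolve perpendicular to the incline: N = m g cos θ + P sin θ = 95×9.8×cos 18.5° + 192×sin 18.5° = 943.8 N.
Along the incline, the net driving force (taking up-slope positive) is P cos θ − m g sin θ = 182.1 − 295.4 = -113.3 N, so equilibrium requires friction f = 113.3 N (up-slope).
Maximum static friction: μ_s N = 0.39 × 943.8 = 368.1 N.
Since 113.3 N is within the 368.1 N limit, the toolbox stays put and friction is exactly 113 N.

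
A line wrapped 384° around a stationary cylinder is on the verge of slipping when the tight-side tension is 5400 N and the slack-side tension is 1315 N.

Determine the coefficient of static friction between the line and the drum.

μ ≈ 0.211

T₂/T₁ = e^{μβ} → μ = ln(T₂/T₁)/β.
β = 384° = 6.702 rad.
μ = ln(5400/1315)/6.702 = ln(4.106)/6.702 = 0.211.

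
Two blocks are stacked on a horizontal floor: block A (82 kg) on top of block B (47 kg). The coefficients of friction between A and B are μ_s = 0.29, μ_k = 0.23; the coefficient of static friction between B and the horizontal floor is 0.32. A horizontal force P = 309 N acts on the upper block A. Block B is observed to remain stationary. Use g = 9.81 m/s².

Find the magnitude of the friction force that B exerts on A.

f ≈ 185 N

Between the blocks, N₁ = m_A g = 804.4 N.
So the A–B interface can sustain at most μ_s N₁ = 233.3 N of static friction.
P = 309 N exceeds that limit, so A slips over B and the interface friction becomes kinetic: f₁ = μ_k N₁ = 0.23×804.4 = 185 N.
B experiences an equal 185 N forward from A (third law). B is in equilibrium, so the floor supplies f₂ = 185 N of static friction (limit μ_s(m_A+m_B)g = 405 N, not exceeded).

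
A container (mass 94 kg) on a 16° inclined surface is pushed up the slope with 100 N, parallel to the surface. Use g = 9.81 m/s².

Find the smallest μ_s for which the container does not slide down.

μ_s,min ≈ 0.174

N = m g cos θ = 886.4 N.
Friction must make up the shortfall along the incline: f = m g sin θ − P = 254.2 − 100 = 154.2 N.
At the threshold f = μ_s N, so μ_s,min = 154.2/886.4 = 0.174.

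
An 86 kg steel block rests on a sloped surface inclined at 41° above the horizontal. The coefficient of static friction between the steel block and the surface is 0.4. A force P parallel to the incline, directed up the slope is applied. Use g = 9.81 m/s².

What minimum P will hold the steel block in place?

P_min ≈ 299 N

The steel block tends to slide down (tan θ > μ_s), so at the point of impending slip friction acts up-slope at its limit: f = μ_s N.
P is parallel to the surface, so N = m g cos θ = 637 N.
Along the incline: P + μ_s N = m g sin θ, so P = 553 − 0.4×637 = 299 N.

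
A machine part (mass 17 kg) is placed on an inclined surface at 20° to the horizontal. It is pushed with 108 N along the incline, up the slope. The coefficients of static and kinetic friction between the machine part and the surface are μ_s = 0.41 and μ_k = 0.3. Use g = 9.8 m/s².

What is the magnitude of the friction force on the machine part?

The normal reaction is N = m g cos θ = 156.6 N.
For equilibrium along the incline the friction force must supply f = m g sin θ − P = 56.98 − 108 = -51.02 N (positive meaning up-slope).
The static-friction ceiling is μ_s N = 0.41 × 156.6 = 64.19 N.
Since |-51.02| ≤ 64.19 N, no slip — friction simply equals what equilibrium demands.

f ≈ 51 N (down the incline)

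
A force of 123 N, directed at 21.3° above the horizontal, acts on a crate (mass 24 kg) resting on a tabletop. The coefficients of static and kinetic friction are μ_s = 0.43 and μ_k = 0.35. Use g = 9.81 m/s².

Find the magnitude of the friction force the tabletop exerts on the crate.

f ≈ 66.8 N

Vertical equilibrium gives N = m g − P sin α = 190.8 N.
Horizontally, friction must balance P cos α = 114.6 N.
The static-friction limit is μ_s N = 82.03 N.
114.6 > 82.03 N → the crate slides; f = μ_k N = 0.35×190.8 = 66.8 N.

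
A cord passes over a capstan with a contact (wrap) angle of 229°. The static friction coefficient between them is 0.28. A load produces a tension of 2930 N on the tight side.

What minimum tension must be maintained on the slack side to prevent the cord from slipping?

T_min ≈ 957 N

Capstan equation at impending slip: T_tight/T_slack = e^{μβ}.
β = 229° = 3.997 rad; e^{μβ} = e^{0.28×3.997} = 3.062.
T_slack = T_tight / e^{μβ} = 2930 / 3.062 = 957 N.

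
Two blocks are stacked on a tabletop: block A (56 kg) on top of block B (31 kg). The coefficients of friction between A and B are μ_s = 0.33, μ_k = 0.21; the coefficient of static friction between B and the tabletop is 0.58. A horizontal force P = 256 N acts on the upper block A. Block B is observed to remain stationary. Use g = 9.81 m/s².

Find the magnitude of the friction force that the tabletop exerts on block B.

f ≈ 115 N

The normal force B exerts on A is simply A's weight, N₁ = 549.4 N.
Maximum static friction on A from B: μ_s N₁ = 0.33×549.4 = 181.3 N.
P = 256 N exceeds that limit, so A slips over B and the interface friction becomes kinetic: f₁ = μ_k N₁ = 0.21×549.4 = 115 N.
B experiences an equal 115 N forward from A (third law). B is in equilibrium, so the floor supplies f₂ = 115 N of static friction (limit μ_s(m_A+m_B)g = 495 N, not exceeded).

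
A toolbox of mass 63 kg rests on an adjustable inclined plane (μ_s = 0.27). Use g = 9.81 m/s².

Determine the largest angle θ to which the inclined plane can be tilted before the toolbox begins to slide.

θ_max ≈ 15.1°

At the slip threshold, m g sin θ = μ_s · m g cos θ, so tan θ = μ_s.
θ_max = arctan(0.27) = 15.1°.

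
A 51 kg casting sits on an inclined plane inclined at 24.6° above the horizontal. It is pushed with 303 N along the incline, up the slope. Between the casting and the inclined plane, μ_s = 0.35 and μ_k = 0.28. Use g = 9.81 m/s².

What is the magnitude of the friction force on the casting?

f ≈ 94.7 N (down the incline)

Perpendicular to the surface, N = m g cos θ = 51·9.81·cos 24.6° = 454.9 N.
The friction needed for equilibrium is m g sin θ − P = 208.3 − 303 = -94.73 N, measured positive up-slope.
Maximum static friction available: μ_s N = 0.35 × 454.9 = 159.2 N.
Since |-94.73| ≤ 159.2 N, no slip — friction simply equals what equilibrium demands.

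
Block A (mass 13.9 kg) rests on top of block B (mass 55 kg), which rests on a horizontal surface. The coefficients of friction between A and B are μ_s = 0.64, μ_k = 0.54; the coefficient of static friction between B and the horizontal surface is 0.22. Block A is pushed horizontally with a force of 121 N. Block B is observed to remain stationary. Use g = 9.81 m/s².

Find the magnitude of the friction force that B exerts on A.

Normal force at the A–B interface: N₁ = m_A g = 136.4 N.
Maximum static friction on A from B: μ_s N₁ = 0.64×136.4 = 87.27 N.
P = 121 N exceeds that limit, so A slips over B and the interface friction becomes kinetic: f₁ = μ_k N₁ = 0.54×136.4 = 73.6 N.
By Newton's third law B feels 73.6 N forward from A. With B stationary, the floor's static friction on B balances it: f₂ = 73.6 N (well within μ_s(m_A+m_B)g = 148.7 N).

f ≈ 73.6 N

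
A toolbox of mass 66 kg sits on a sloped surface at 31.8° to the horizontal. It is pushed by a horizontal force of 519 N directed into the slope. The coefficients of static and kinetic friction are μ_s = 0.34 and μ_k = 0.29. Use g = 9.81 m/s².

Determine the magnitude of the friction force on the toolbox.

Normal direction: N = m g cos θ + P sin θ = 823.8 N.
Along the incline, the net driving force (taking up-slope positive) is P cos θ − m g sin θ = 441.1 − 341.2 = 99.91 N, so equilibrium requires friction f = -99.91 N (down-slope).
The limit of static friction is μ_s N = 280.1 N.
|f_req| = 99.91 ≤ 280.1 N → the toolbox is in equilibrium; friction equals the required value.

f ≈ 99.9 N (down the incline)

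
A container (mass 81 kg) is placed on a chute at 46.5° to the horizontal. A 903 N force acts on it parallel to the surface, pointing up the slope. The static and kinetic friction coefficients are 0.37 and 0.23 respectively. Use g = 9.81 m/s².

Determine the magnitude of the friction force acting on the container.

f ≈ 126 N (down the incline)

The normal reaction is N = m g cos θ = 547 N.
Parallel to the incline, ΣF = 0 gives f = m g sin θ − P = 576.4 − 903 = -326.6 N (up-slope positive).
Static friction can supply at most μ_s N = 202.4 N.
|-326.6| exceeds 202.4 N, so the container slips up-slope; friction is kinetic, f = μ_k N = 0.23×547 = 126 N.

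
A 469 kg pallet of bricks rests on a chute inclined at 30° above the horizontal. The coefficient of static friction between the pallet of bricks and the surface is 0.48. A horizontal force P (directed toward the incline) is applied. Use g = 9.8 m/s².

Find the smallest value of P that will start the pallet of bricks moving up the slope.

P ≈ 6720 N

At impending motion up the slope, friction acts down-slope at its limit: f = μ_s N.
Perpendicular to the incline: N = m g cos θ + P sin θ.
Along the incline: P cos θ = m g sin θ + μ_s N = m g sin θ + μ_s (m g cos θ + P sin θ).
Solving, P (cos θ − μ_s sin θ) = m g (sin θ + μ_s cos θ), so P = 469×9.8×(sin 30° + 0.48 cos 30°)/(cos 30° − 0.48 sin 30°) = 4600×0.9157/0.626 = 6720 N.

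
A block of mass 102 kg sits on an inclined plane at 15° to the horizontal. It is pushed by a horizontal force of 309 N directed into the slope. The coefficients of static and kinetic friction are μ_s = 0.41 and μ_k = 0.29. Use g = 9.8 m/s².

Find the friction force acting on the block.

Normal direction: N = m g cos θ + P sin θ = 1046 N.
Parallel to the incline: P cos θ − m g sin θ = 298.5 − 258.7 = 39.76 N; the friction needed to balance this is 39.76 N acting down the slope.
The limit of static friction is μ_s N = 428.7 N.
|f_req| = 39.76 ≤ 428.7 N → the block is in equilibrium; friction equals the required value.

f ≈ 39.8 N (down the incline)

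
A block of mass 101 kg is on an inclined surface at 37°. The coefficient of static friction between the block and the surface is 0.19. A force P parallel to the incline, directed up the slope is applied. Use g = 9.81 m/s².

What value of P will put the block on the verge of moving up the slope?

P ≈ 747 N

At impending motion up the slope, friction acts down-slope at its limit: f = μ_s N.
P is parallel to the surface, so N = m g cos θ = 791 N.
Along the incline: P = m g sin θ + μ_s N = 596 + 0.19×791 = 747 N.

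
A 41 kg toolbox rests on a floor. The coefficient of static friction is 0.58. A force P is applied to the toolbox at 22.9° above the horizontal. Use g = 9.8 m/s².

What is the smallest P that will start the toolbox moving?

N = m g − P sin α (the pull lifts the toolbox).
At impending slip, P cos α = μ_s N = μ_s (m g − P sin α).
Solving: P (cos α + μ_s sin α) = μ_s m g → P = 0.58×402/(cos 22.9° + 0.58 sin 22.9°) = 233/1.147 = 203 N.

P ≈ 203 N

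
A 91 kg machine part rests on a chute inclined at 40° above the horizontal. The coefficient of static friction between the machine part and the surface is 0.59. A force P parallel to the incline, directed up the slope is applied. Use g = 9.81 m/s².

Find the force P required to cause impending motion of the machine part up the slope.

P ≈ 977 N

At impending motion up the slope, friction acts down-slope at its limit: f = μ_s N.
P is parallel to the surface, so N = m g cos θ = 684 N.
Along the incline: P = m g sin θ + μ_s N = 574 + 0.59×684 = 977 N.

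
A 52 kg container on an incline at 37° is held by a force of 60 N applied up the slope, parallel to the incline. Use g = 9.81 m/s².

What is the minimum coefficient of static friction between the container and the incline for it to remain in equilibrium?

μ_s,min ≈ 0.606

N = m g cos θ = 407.4 N.
Friction must make up the shortfall along the incline: f = m g sin θ − P = 307 − 60 = 247 N.
At the threshold f = μ_s N, so μ_s,min = 247/407.4 = 0.606.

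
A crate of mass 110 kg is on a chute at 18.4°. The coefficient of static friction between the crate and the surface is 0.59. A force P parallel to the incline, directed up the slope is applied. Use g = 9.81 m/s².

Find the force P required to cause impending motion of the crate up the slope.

P ≈ 945 N

At impending motion up the slope, friction acts down-slope at its limit: f = μ_s N.
P is parallel to the surface, so N = m g cos θ = 1020 N.
Along the incline: P = m g sin θ + μ_s N = 341 + 0.59×1020 = 945 N.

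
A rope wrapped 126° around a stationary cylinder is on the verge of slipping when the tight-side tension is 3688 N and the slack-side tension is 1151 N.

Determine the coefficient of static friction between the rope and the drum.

T₂/T₁ = e^{μβ} → μ = ln(T₂/T₁)/β.
β = 126° = 2.199 rad.
μ = ln(3688/1151)/2.199 = ln(3.204)/2.199 = 0.53.

μ ≈ 0.53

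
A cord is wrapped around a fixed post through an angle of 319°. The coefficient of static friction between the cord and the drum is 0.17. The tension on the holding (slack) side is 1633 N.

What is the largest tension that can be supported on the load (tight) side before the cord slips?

T_max ≈ 4210 N

At impending slip the capstan equation gives T₂/T₁ = e^{μβ} with β in radians.
β = 319° × π/180 = 5.568 rad.
e^{μβ} = e^{0.17×5.568} = 2.577.
T₂ = T₁ · e^{μβ} = 1633 × 2.577 = 4210 N.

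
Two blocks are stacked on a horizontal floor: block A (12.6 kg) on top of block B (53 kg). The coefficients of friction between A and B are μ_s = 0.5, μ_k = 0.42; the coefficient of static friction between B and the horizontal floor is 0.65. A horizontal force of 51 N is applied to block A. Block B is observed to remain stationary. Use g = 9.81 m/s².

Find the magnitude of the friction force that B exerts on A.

f ≈ 51 N

Between the blocks, N₁ = m_A g = 123.6 N.
So the A–B interface can sustain at most μ_s N₁ = 61.8 N of static friction.
P = 51 N is within that limit, so A and B move together (both at rest); the A–B friction is simply f₁ = P = 51 N.
By Newton's third law B feels 51 N forward from A. With B stationary, the floor's static friction on B balances it: f₂ = 51 N (well within μ_s(m_A+m_B)g = 418.3 N).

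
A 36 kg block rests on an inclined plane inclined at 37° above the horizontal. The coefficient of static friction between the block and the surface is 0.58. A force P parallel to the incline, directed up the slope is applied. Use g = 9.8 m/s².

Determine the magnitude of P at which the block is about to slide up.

At impending motion up the slope, friction acts down-slope at its limit: f = μ_s N.
P is parallel to the surface, so N = m g cos θ = 282 N.
Along the incline: P = m g sin θ + μ_s N = 212 + 0.58×282 = 376 N.

P ≈ 376 N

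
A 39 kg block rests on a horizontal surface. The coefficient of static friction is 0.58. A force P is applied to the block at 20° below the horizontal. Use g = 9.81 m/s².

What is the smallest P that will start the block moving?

N = m g + P sin α (the push presses the block into the horizontal surface).
At impending slip, P cos α = μ_s N = μ_s (m g + P sin α).
Solving: P (cos α − μ_s sin α) = μ_s m g → P = 0.58×383/(cos 20° − 0.58 sin 20°) = 222/0.7413 = 299 N.

P ≈ 299 N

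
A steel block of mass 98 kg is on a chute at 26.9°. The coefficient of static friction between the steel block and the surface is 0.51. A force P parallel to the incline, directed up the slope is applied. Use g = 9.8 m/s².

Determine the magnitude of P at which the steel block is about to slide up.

At impending motion up the slope, friction acts down-slope at its limit: f = μ_s N.
P is parallel to the surface, so N = m g cos θ = 856 N.
Along the incline: P = m g sin θ + μ_s N = 435 + 0.51×856 = 871 N.

P ≈ 871 N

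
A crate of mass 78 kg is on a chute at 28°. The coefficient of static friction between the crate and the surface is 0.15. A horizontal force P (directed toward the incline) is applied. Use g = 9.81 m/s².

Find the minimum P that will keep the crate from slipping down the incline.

The crate tends to slide down (tan θ > μ_s), so at the point of impending slip friction acts up-slope at its limit: f = μ_s N.
Perpendicular to the incline: N = m g cos θ + P sin θ.
Along the incline: P cos θ + μ_s N = m g sin θ, i.e. P cos θ + μ_s (m g cos θ + P sin θ) = m g sin θ.
Solving, P (cos θ + μ_s sin θ) = m g (sin θ − μ_s cos θ), so P = 765×0.337/0.9534 = 271 N.

P_min ≈ 271 N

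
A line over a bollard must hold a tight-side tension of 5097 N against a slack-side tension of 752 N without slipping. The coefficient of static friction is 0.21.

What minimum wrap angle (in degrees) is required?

T₂/T₁ = e^{μβ} → β = ln(T₂/T₁)/μ.
β = ln(5097/752)/0.21 = 1.914/0.21 = 9.113 rad.
In degrees: β = 9.113 × 180/π = 522°.

β_min ≈ 522°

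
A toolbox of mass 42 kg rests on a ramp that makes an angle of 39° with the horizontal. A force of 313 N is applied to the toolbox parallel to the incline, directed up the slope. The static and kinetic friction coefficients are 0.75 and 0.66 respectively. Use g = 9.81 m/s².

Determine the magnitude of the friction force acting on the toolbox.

Normal force: N = m g cos θ = 42 × 9.81 × cos 39° = 320.2 N.
For equilibrium along the incline the friction force must supply f = m g sin θ − P = 259.3 − 313 = -53.71 N (positive meaning up-slope).
Static friction can supply at most μ_s N = 240.1 N.
Since |-53.71| ≤ 240.1 N, the toolbox remains in static equilibrium and friction takes exactly the required value.

f ≈ 53.7 N (down the incline)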